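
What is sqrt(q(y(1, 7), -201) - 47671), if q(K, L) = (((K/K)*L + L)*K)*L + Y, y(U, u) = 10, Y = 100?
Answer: sqrt(760449) ≈ 872.04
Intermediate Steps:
q(K, L) = 100 + 2*K*L**2 (q(K, L) = (((K/K)*L + L)*K)*L + 100 = ((1*L + L)*K)*L + 100 = ((L + L)*K)*L + 100 = ((2*L)*K)*L + 100 = (2*K*L)*L + 100 = 2*K*L**2 + 100 = 100 + 2*K*L**2)
sqrt(q(y(1, 7), -201) - 47671) = sqrt((100 + 2*10*(-201)**2) - 47671) = sqrt((100 + 2*10*40401) - 47671) = sqrt((100 + 808020) - 47671) = sqrt(808120 - 47671) = sqrt(760449)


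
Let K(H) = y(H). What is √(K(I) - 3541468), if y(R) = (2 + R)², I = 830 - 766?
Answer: 2*I*√884278 ≈ 1880.7*I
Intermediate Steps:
I = 64
K(H) = (2 + H)²
√(K(I) - 3541468) = √((2 + 64)² - 3541468) = √(66² - 3541468) = √(4356 - 3541468) = √(-3537112) = 2*I*√884278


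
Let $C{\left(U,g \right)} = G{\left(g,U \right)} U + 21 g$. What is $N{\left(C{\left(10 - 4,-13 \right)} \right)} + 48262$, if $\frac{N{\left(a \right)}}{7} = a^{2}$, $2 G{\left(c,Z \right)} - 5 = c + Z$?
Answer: $593149$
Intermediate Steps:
$G{\left(c,Z \right)} = \frac{5}{2} + \frac{Z}{2} + \frac{c}{2}$ ($G{\left(c,Z \right)} = \frac{5}{2} + \frac{c + Z}{2} = \frac{5}{2} + \frac{Z + c}{2} = \frac{5}{2} + \left(\frac{Z}{2} + \frac{c}{2}\right) = \frac{5}{2} + \frac{Z}{2} + \frac{c}{2}$)
$C{\left(U,g \right)} = 21 g + U \left(\frac{5}{2} + \frac{U}{2} + \frac{g}{2}\right)$ ($C{\left(U,g \right)} = \left(\frac{5}{2} + \frac{U}{2} + \frac{g}{2}\right) U + 21 g = U \left(\frac{5}{2} + \frac{U}{2} + \frac{g}{2}\right) + 21 g = 21 g + U \left(\frac{5}{2} + \frac{U}{2} + \frac{g}{2}\right)$)
$N{\left(a \right)} = 7 a^{2}$
$N{\left(C{\left(10 - 4,-13 \right)} \right)} + 48262 = 7 \left(21 \left(-13\right) + \frac{\left(10 - 4\right) \left(5 + \left(10 - 4\right) - 13\right)}{2}\right)^{2} + 48262 = 7 \left(-273 + \frac{1}{2} \cdot 6 \left(5 + 6 - 13\right)\right)^{2} + 48262 = 7 \left(-273 + \frac{1}{2} \cdot 6 \left(-2\right)\right)^{2} + 48262 = 7 \left(-273 - 6\right)^{2} + 48262 = 7 \left(-279\right)^{2} + 48262 = 7 \cdot 77841 + 48262 = 544887 + 48262 = 593149$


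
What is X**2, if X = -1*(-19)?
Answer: 361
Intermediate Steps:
X = 19
X**2 = 19**2 = 361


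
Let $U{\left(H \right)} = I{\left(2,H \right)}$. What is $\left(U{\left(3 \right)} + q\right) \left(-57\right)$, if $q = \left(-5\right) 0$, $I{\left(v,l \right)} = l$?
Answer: $-171$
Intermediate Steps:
$U{\left(H \right)} = H$
$q = 0$
$\left(U{\left(3 \right)} + q\right) \left(-57\right) = \left(3 + 0\right) \left(-57\right) = 3 \left(-57\right) = -171$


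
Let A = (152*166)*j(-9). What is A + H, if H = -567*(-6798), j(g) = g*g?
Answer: 5898258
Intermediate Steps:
j(g) = g²
A = 2043792 (A = (152*166)*(-9)² = 25232*81 = 2043792)
H = 3854466
A + H = 2043792 + 3854466 = 5898258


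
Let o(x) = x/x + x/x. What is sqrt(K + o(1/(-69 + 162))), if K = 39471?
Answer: sqrt(39473) ≈ 198.68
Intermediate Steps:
o(x) = 2 (o(x) = 1 + 1 = 2)
sqrt(K + o(1/(-69 + 162))) = sqrt(39471 + 2) = sqrt(39473)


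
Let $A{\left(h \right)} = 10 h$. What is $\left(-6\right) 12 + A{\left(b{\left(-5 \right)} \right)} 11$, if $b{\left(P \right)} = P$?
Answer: $-622$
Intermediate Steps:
$\left(-6\right) 12 + A{\left(b{\left(-5 \right)} \right)} 11 = \left(-6\right) 12 + 10 \left(-5\right) 11 = -72 - 550 = -622$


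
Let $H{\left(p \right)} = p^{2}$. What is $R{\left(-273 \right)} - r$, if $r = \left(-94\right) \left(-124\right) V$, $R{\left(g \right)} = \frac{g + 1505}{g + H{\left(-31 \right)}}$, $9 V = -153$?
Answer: $\frac{8520613}{43} \approx 1.9815 \cdot 10^{5}$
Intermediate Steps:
$V = -17$ ($V = \frac{1}{9} \left(-153\right) = -17$)
$R{\left(g \right)} = \frac{1505 + g}{961 + g}$ ($R{\left(g \right)} = \frac{g + 1505}{g + \left(-31\right)^{2}} = \frac{1505 + g}{g + 961} = \frac{1505 + g}{961 + g}$)
$r = -198152$ ($r = \left(-94\right) \left(-124\right) \left(-17\right) = 11656 \left(-17\right) = -198152$)
$R{\left(-273 \right)} - r = \frac{1505 - 273}{961 - 273} - -198152 = \frac{1}{688} \cdot 1232 + 198152 = \frac{77}{43} + 198152 = \frac{8520613}{43}$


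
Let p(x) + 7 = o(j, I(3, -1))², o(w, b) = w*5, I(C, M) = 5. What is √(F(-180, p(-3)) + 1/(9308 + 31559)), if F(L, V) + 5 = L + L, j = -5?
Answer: I*√609590725618/40867 ≈ 19.105*I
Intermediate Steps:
o(w, b) = 5*w
p(x) = 618 (p(x) = -7 + (5*(-5))² = -7 + (-25)² = -7 + 625 = 618)
F(L, V) = -5 + 2*L (F(L, V) = -5 + (L + L) = -5 + 2*L)
√(F(-180, p(-3)) + 1/(9308 + 31559)) = √((-5 + 2*(-180)) + 1/(9308 + 31559)) = √((-5 - 360) + 1/40867) = √(-365 + 1/40867) = √(-14916454/40867) = I*√609590725618/40867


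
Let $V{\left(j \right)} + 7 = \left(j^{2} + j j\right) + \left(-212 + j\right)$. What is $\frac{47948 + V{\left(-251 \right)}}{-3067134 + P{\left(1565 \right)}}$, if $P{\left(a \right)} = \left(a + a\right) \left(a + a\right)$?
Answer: $\frac{86740}{3364883} \approx 0.025778$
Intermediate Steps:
$V{\left(j \right)} = -219 + j + 2 j^{2}$ ($V{\left(j \right)} = -7 + \left(\left(j^{2} + j j\right) + \left(-212 + j\right)\right) = -7 + \left(\left(j^{2} + j^{2}\right) + \left(-212 + j\right)\right) = -7 + \left(2 j^{2} + \left(-212 + j\right)\right) = -7 + \left(-212 + j + 2 j^{2}\right) = -219 + j + 2 j^{2}$)
$P{\left(a \right)} = 4 a^{2}$ ($P{\left(a \right)} = 2 a 2 a = 4 a^{2}$)
$\frac{47948 + V{\left(-251 \right)}}{-3067134 + P{\left(1565 \right)}} = \frac{47948 - \left(470 - 126002\right)}{-3067134 + 4 \cdot 1565^{2}} = \frac{47948 - -125532}{-3067134 + 4 \cdot 2449225} = \frac{47948 - -125532}{-3067134 + 9796900} = \frac{47948 + 125532}{6729766} = 173480 \cdot \frac{1}{6729766} = \frac{86740}{3364883}$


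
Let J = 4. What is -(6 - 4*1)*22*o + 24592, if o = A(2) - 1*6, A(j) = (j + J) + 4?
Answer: 24416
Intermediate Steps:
A(j) = 8 + j (A(j) = (j + 4) + 4 = (4 + j) + 4 = 8 + j)
o = 4 (o = (8 + 2) - 1*6 = 10 - 6 = 4)
-(6 - 4*1)*22*o + 24592 = -(6 - 4*1)*22*4 + 24592 = -(6 - 4)*22*4 + 24592 = -2*22*4 + 24592 = -44*4 + 24592 = -1*176 + 24592 = -176 + 24592 = 24416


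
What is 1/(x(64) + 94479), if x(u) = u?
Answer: 1/94543 ≈ 1.0577e-5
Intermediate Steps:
1/(x(64) + 94479) = 1/(64 + 94479) = 1/94543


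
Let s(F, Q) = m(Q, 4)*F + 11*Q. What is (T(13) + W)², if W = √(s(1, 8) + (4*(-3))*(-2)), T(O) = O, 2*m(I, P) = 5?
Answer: (26 + √458)²/4 ≈ 561.71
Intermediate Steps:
m(I, P) = 5/2 (m(I, P) = (½)*5 = 5/2)
s(F, Q) = 11*Q + 5*F/2 (s(F, Q) = 5*F/2 + 11*Q = 11*Q + 5*F/2)
W = √458/2 (W = √((11*8 + (5/2)*1) + (4*(-3))*(-2)) = √((88 + 5/2) - 12*(-2)) = √(181/2 + 24) = √(229/2) = √458/2 ≈ 10.700)
(T(13) + W)² = (13 + √458/2)²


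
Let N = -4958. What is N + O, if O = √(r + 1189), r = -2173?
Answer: -4958 + 2*I*√246 ≈ -4958.0 + 31.369*I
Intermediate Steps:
O = 2*I*√246 (O = √(-2173 + 1189) = √(-984) = 2*I*√246 ≈ 31.369*I)
N + O = -4958 + 2*I*√246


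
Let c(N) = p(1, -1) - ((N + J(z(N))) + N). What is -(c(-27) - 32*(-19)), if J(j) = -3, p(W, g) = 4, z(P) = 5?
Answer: -669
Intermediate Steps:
c(N) = 7 - 2*N (c(N) = 4 - ((N - 3) + N) = 4 - ((-3 + N) + N) = 4 - (-3 + 2*N) = 4 + (3 - 2*N) = 7 - 2*N)
-(c(-27) - 32*(-19)) = -((7 - 2*(-27)) - 32*(-19)) = -((7 + 54) + 608) = -(61 + 608) = -1*669 = -669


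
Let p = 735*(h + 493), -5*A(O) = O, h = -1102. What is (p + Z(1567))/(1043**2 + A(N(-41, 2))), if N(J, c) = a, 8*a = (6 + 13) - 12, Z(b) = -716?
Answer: -17933240/43513953 ≈ -0.41213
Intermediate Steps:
a = 7/8 (a = ((6 + 13) - 12)/8 = (19 - 12)/8 = (1/8)*7 = 7/8 ≈ 0.87500)
N(J, c) = 7/8
A(O) = -O/5
p = -447615 (p = 735*(-1102 + 493) = 735*(-609) = -447615)
(p + Z(1567))/(1043**2 + A(N(-41, 2))) = (-447615 - 716)/(1043**2 - 1/5*7/8) = -448331/(1087849 - 7/40) = -448331/43513953/40 = -448331*40/43513953 = -17933240/43513953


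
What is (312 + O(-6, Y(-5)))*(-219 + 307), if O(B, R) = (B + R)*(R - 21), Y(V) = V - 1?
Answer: 55968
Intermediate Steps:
Y(V) = -1 + V
O(B, R) = (-21 + R)*(B + R) (O(B, R) = (B + R)*(-21 + R) = (-21 + R)*(B + R))
(312 + O(-6, Y(-5)))*(-219 + 307) = (312 + ((-1 - 5)**2 - 21*(-6) - 21*(-1 - 5) - 6*(-1 - 5)))*(-219 + 307) = (312 + ((-6)**2 + 126 - 21*(-6) - 6*(-6)))*88 = (312 + (36 + 126 + 126 + 36))*88 = (312 + 324)*88 = 636*88 = 55968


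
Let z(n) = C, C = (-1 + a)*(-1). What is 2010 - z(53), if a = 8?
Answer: 2017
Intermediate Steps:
C = -7 (C = (-1 + 8)*(-1) = 7*(-1) = -7)
z(n) = -7
2010 - z(53) = 2010 - 1*(-7) = 2010 + 7 = 2017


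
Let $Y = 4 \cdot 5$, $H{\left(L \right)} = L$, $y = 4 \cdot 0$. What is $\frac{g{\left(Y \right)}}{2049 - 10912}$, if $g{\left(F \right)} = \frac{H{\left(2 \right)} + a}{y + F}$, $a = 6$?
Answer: $- \frac{2}{44315} \approx -4.5131 \cdot 10^{-5}$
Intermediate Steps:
$y = 0$
$Y = 20$
$g{\left(F \right)} = \frac{8}{F}$ ($g{\left(F \right)} = \frac{2 + 6}{0 + F} = \frac{8}{F}$)
$\frac{g{\left(Y \right)}}{2049 - 10912} = \frac{8 \cdot \frac{1}{20}}{2049 - 10912} = \frac{8 \cdot \frac{1}{20}}{-8863} = \left(- \frac{1}{8863}\right) \frac{2}{5} = - \frac{2}{44315}$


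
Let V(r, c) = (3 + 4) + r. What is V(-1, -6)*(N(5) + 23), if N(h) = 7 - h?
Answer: 150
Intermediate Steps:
V(r, c) = 7 + r
V(-1, -6)*(N(5) + 23) = (7 - 1)*((7 - 1*5) + 23) = 6*((7 - 5) + 23) = 6*(2 + 23) = 6*25 = 150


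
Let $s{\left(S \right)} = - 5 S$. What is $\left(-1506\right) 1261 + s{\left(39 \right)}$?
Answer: $-1899261$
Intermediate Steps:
$\left(-1506\right) 1261 + s{\left(39 \right)} = \left(-1506\right) 1261 - 195 = -1899066 - 195 = -1899261$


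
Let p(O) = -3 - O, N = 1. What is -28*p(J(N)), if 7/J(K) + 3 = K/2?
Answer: 28/5 ≈ 5.6000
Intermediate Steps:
J(K) = 7/(-3 + K/2)
-28*p(J(N)) = -28*(-3 - 14/(-6 + 1)) = -28*(-3 - 14/(-5)) = -28*(-3 - 14*(-1)/5) = -28*(-3 - 1*(-14/5)) = -28*(-3 + 14/5) = -28*(-1/5) = 28/5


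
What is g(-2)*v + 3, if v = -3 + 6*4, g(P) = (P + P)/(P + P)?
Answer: 24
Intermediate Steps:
g(P) = 1 (g(P) = (2*P)/((2*P)) = (2*P)*(1/(2*P)) = 1)
v = 21 (v = -3 + 24 = 21)
g(-2)*v + 3 = 1*21 + 3 = 21 + 3 = 24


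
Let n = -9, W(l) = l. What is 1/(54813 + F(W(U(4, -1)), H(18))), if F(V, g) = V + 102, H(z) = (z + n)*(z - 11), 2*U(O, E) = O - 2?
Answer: 1/54916 ≈ 1.8210e-5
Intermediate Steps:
U(O, E) = -1 + O/2 (U(O, E) = (O - 2)/2 = (-2 + O)/2 = -1 + O/2)
H(z) = (-11 + z)*(-9 + z) (H(z) = (z - 9)*(z - 11) = (-9 + z)*(-11 + z) = (-11 + z)*(-9 + z))
F(V, g) = 102 + V
1/(54813 + F(W(U(4, -1)), H(18))) = 1/(54813 + (102 + (-1 + (½)*4))) = 1/(54813 + (102 + (-1 + 2))) = 1/(54813 + (102 + 1)) = 1/(54813 + 103) = 1/54916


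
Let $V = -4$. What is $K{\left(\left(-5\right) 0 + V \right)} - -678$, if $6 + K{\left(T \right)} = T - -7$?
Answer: $675$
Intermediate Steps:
$K{\left(T \right)} = 1 + T$ ($K{\left(T \right)} = -6 + \left(T - -7\right) = -6 + \left(T + 7\right) = -6 + \left(7 + T\right) = 1 + T$)
$K{\left(\left(-5\right) 0 + V \right)} - -678 = \left(1 - 4\right) - -678 = \left(1 + \left(0 - 4\right)\right) + 678 = \left(1 - 4\right) + 678 = -3 + 678 = 675$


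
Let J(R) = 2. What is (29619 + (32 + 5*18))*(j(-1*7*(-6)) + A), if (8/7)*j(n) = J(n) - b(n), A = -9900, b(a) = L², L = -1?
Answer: -2355279013/8 ≈ -2.9441e+8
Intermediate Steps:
b(a) = 1 (b(a) = (-1)² = 1)
j(n) = 7/8 (j(n) = 7*(2 - 1*1)/8 = 7*(2 - 1)/8 = (7/8)*1 = 7/8)
(29619 + (32 + 5*18))*(j(-1*7*(-6)) + A) = (29619 + (32 + 5*18))*(7/8 - 9900) = (29619 + (32 + 90))*(-79193/8) = (29619 + 122)*(-79193/8) = 29741*(-79193/8) = -2355279013/8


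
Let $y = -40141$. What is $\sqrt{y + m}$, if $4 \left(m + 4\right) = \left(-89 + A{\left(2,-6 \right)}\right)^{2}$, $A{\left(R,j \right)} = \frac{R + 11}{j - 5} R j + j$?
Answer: $\frac{i \sqrt{18639859}}{22} \approx 196.25 i$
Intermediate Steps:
$A{\left(R,j \right)} = j + \frac{R j \left(11 + R\right)}{-5 + j}$ ($A{\left(R,j \right)} = \frac{11 + R}{-5 + j} R j + j = \frac{R \left(11 + R\right)}{-5 + j} j + j = \frac{R j \left(11 + R\right)}{-5 + j} + j = j + \frac{R j \left(11 + R\right)}{-5 + j}$)
$m = \frac{788385}{484}$ ($m = -4 + \frac{\left(-89 - \frac{6 \left(-5 - 6 + 2^{2} + 11 \cdot 2\right)}{-5 - 6}\right)^{2}}{4} = -4 + \frac{\left(-89 - \frac{6 \left(-5 - 6 + 4 + 22\right)}{-11}\right)^{2}}{4} = -4 + \frac{\left(-89 - \left(- \frac{6}{11}\right) 15\right)^{2}}{4} = -4 + \frac{\left(-89 + \frac{90}{11}\right)^{2}}{4} = -4 + \frac{\left(- \frac{889}{11}\right)^{2}}{4} = -4 + \frac{1}{4} \cdot \frac{790321}{121} = -4 + \frac{790321}{484} = \frac{788385}{484} \approx 1628.9$)
$\sqrt{y + m} = \sqrt{-40141 + \frac{788385}{484}} = \sqrt{- \frac{18639859}{484}} = \frac{i \sqrt{18639859}}{22}$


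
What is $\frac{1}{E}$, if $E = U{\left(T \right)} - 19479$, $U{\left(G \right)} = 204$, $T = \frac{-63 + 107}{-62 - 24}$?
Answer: $- \frac{1}{19275} \approx -5.1881 \cdot 10^{-5}$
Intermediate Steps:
$T = - \frac{22}{43}$ ($T = \frac{44}{-86} = 44 \left(- \frac{1}{86}\right) = - \frac{22}{43} \approx -0.51163$)
$E = -19275$ ($E = 204 - 19479 = -19275$)
$\frac{1}{E} = \frac{1}{-19275} = - \frac{1}{19275}$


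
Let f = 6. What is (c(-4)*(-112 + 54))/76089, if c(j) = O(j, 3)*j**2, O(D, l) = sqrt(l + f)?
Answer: -928/25363 ≈ -0.036589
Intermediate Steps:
O(D, l) = sqrt(6 + l) (O(D, l) = sqrt(l + 6) = sqrt(6 + l))
c(j) = 3*j**2 (c(j) = sqrt(6 + 3)*j**2 = sqrt(9)*j**2 = 3*j**2)
(c(-4)*(-112 + 54))/76089 = ((3*(-4)**2)*(-112 + 54))/76089 = ((3*16)*(-58))*(1/76089) = (48*(-58))*(1/76089) = -2784*1/76089 = -928/25363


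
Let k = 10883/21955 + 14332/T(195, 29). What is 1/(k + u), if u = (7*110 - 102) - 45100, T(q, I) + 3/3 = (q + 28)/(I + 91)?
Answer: -2261365/62716761531 ≈ -3.6057e-5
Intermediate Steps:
T(q, I) = -1 + (28 + q)/(91 + I) (T(q, I) = -1 + (q + 28)/(I + 91) = -1 + (28 + q)/(91 + I))
u = -44432 (u = (770 - 102) - 45100 = 668 - 45100 = -44432)
k = 37760208149/2261365 (k = 10883/21955 + 14332/(((-63 + 195 - 1*29)/(91 + 29))) = 10883*(1/21955) + 14332/(((-63 + 195 - 29)/120)) = 10883/21955 + 14332/(((1/120)*103)) = 10883/21955 + 14332/(103/120) = 10883/21955 + 14332*(120/103) = 10883/21955 + 1719840/103 = 37760208149/2261365 ≈ 16698.)
1/(k + u) = 1/(37760208149/2261365 - 44432) = 1/(-62716761531/2261365) = -2261365/62716761531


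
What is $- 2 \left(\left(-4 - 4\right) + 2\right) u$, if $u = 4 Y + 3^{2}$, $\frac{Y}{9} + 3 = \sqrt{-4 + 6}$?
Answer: $-1188 + 432 \sqrt{2} \approx -577.06$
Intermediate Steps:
$Y = -27 + 9 \sqrt{2}$ ($Y = -27 + 9 \sqrt{-4 + 6} = -27 + 9 \sqrt{2} \approx -14.272$)
$u = -99 + 36 \sqrt{2}$ ($u = 4 \left(-27 + 9 \sqrt{2}\right) + 3^{2} = \left(-108 + 36 \sqrt{2}\right) + 9 = -99 + 36 \sqrt{2} \approx -48.088$)
$- 2 \left(\left(-4 - 4\right) + 2\right) u = - 2 \left(\left(-4 - 4\right) + 2\right) \left(-99 + 36 \sqrt{2}\right) = - 2 \left(-8 + 2\right) \left(-99 + 36 \sqrt{2}\right) = \left(-2\right) \left(-6\right) \left(-99 + 36 \sqrt{2}\right) = 12 \left(-99 + 36 \sqrt{2}\right) = -1188 + 432 \sqrt{2}$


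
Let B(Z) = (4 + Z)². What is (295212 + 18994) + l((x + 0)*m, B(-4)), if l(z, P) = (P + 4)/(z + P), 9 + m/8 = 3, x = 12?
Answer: 45245663/144 ≈ 3.1421e+5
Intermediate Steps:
m = -48 (m = -72 + 8*3 = -72 + 24 = -48)
l(z, P) = (4 + P)/(P + z)
(295212 + 18994) + l((x + 0)*m, B(-4)) = (295212 + 18994) + (4 + (4 - 4)²)/((4 - 4)² + (12 + 0)*(-48)) = 314206 + (4 + 0²)/(0² + 12*(-48)) = 314206 + (4 + 0)/(0 - 576) = 314206 + 4/(-576) = 314206 - 1/576*4 = 314206 - 1/144 = 45245663/144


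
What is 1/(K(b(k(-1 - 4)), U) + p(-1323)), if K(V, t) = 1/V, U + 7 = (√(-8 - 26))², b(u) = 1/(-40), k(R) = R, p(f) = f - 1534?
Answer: -1/2897 ≈ -0.00034518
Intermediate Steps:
p(f) = -1534 + f
b(u) = -1/40
U = -41 (U = -7 + (√(-8 - 26))² = -7 + (√(-34))² = -7 + (I*√34)² = -7 - 34 = -41)
1/(K(b(k(-1 - 4)), U) + p(-1323)) = 1/(1/(-1/40) + (-1534 - 1323)) = 1/(-40 - 2857) = 1/(-2897) = -1/2897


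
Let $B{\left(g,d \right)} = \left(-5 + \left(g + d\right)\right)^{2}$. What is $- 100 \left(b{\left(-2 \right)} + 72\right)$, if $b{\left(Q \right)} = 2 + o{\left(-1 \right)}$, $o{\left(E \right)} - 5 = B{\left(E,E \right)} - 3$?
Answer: $-12500$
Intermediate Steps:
$B{\left(g,d \right)} = \left(-5 + d + g\right)^{2}$ ($B{\left(g,d \right)} = \left(-5 + \left(d + g\right)\right)^{2} = \left(-5 + d + g\right)^{2}$)
$o{\left(E \right)} = 2 + \left(-5 + 2 E\right)^{2}$ ($o{\left(E \right)} = 5 + \left(\left(-5 + E + E\right)^{2} - 3\right) = 5 + \left(\left(-5 + 2 E\right)^{2} - 3\right) = 5 + \left(-3 + \left(-5 + 2 E\right)^{2}\right) = 2 + \left(-5 + 2 E\right)^{2}$)
$b{\left(Q \right)} = 53$ ($b{\left(Q \right)} = 2 + \left(2 + \left(-5 + 2 \left(-1\right)\right)^{2}\right) = 2 + \left(2 + \left(-5 - 2\right)^{2}\right) = 2 + \left(2 + \left(-7\right)^{2}\right) = 2 + \left(2 + 49\right) = 2 + 51 = 53$)
$- 100 \left(b{\left(-2 \right)} + 72\right) = - 100 \left(53 + 72\right) = \left(-100\right) 125 = -12500$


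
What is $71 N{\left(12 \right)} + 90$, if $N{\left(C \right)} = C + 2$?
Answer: $1084$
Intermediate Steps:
$N{\left(C \right)} = 2 + C$
$71 N{\left(12 \right)} + 90 = 71 \left(2 + 12\right) + 90 = 71 \cdot 14 + 90 = 994 + 90 = 1084$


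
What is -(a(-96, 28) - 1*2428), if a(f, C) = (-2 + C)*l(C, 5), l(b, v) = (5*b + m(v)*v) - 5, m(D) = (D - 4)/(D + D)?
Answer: -1095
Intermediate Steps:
m(D) = (-4 + D)/(2*D) (m(D) = (-4 + D)/((2*D)) = (-4 + D)*(1/(2*D)) = (-4 + D)/(2*D))
l(b, v) = -7 + v/2 + 5*b (l(b, v) = (5*b + ((-4 + v)/(2*v))*v) - 5 = (5*b + (-2 + v/2)) - 5 = (-2 + v/2 + 5*b) - 5 = -7 + v/2 + 5*b)
a(f, C) = (-2 + C)*(-9/2 + 5*C) (a(f, C) = (-2 + C)*(-7 + (½)*5 + 5*C) = (-2 + C)*(-7 + 5/2 + 5*C) = (-2 + C)*(-9/2 + 5*C))
-(a(-96, 28) - 1*2428) = -((-9 + 10*28)*(-2 + 28)/2 - 1*2428) = -((½)*(-9 + 280)*26 - 2428) = -((½)*271*26 - 2428) = -(3523 - 2428) = -1*1095 = -1095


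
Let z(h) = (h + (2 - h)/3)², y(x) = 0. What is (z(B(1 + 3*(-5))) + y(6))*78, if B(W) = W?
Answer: 17576/3 ≈ 5858.7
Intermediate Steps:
z(h) = (⅔ + 2*h/3)² (z(h) = (h + (2 - h)*(⅓))² = (h + (⅔ - h/3))² = (⅔ + 2*h/3)²)
(z(B(1 + 3*(-5))) + y(6))*78 = (4*(1 + (1 + 3*(-5)))²/9 + 0)*78 = (4*(1 + (1 - 15))²/9 + 0)*78 = (4*(1 - 14)²/9 + 0)*78 = ((4/9)*(-13)² + 0)*78 = ((4/9)*169 + 0)*78 = (676/9 + 0)*78 = (676/9)*78 = 17576/3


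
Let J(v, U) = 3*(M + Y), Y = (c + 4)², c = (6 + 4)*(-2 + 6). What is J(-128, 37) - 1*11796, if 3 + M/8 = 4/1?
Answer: -5964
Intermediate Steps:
M = 8 (M = -24 + 8*(4/1) = -24 + 8*(4*1) = -24 + 8*4 = -24 + 32 = 8)
c = 40 (c = 10*4 = 40)
Y = 1936 (Y = (40 + 4)² = 44² = 1936)
J(v, U) = 5832 (J(v, U) = 3*(8 + 1936) = 3*1944 = 5832)
J(-128, 37) - 1*11796 = 5832 - 1*11796 = 5832 - 11796 = -5964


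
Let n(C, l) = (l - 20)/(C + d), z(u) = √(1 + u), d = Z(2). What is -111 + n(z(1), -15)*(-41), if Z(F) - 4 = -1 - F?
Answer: -1546 + 1435*√2 ≈ 483.40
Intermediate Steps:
Z(F) = 3 - F (Z(F) = 4 + (-1 - F) = 3 - F)
d = 1 (d = 3 - 1*2 = 3 - 2 = 1)
n(C, l) = (-20 + l)/(1 + C) (n(C, l) = (l - 20)/(C + 1) = (-20 + l)/(1 + C))
-111 + n(z(1), -15)*(-41) = -111 + ((-20 - 15)/(1 + √(1 + 1)))*(-41) = -111 + (-35/(1 + √2))*(-41) = -111 - 35/(1 + √2)*(-41) = -111 + 1435/(1 + √2)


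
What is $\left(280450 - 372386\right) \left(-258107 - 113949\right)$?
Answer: $34205340416$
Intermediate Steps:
$\left(280450 - 372386\right) \left(-258107 - 113949\right) = \left(-91936\right) \left(-372056\right) = 34205340416$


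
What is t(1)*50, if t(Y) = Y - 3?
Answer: -100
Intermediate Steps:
t(Y) = -3 + Y
t(1)*50 = (-3 + 1)*50 = -2*50 = -100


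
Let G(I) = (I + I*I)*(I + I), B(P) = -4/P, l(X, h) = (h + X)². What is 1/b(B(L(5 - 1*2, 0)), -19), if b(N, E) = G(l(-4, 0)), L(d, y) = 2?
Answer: 1/8704 ≈ 0.00011489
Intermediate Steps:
l(X, h) = (X + h)²
G(I) = 2*I*(I + I²) (G(I) = (I + I²)*(2*I) = 2*I*(I + I²))
b(N, E) = 8704 (b(N, E) = 2*((-4 + 0)²)²*(1 + (-4 + 0)²) = 2*((-4)²)²*(1 + (-4)²) = 2*16²*(1 + 16) = 2*256*17 = 8704)
1/b(B(L(5 - 1*2, 0)), -19) = 1/8704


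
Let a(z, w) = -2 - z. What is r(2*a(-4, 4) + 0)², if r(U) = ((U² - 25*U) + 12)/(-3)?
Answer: 576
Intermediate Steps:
r(U) = -4 - U²/3 + 25*U/3 (r(U) = (12 + U² - 25*U)*(-⅓) = -4 - U²/3 + 25*U/3)
r(2*a(-4, 4) + 0)² = (-4 - (2*(-2 - 1*(-4)) + 0)²/3 + 25*(2*(-2 - 1*(-4)) + 0)/3)² = (-4 - (2*(-2 + 4) + 0)²/3 + 25*(2*(-2 + 4) + 0)/3)² = (-4 - (2*2 + 0)²/3 + 25*(2*2 + 0)/3)² = (-4 - (4 + 0)²/3 + 25*(4 + 0)/3)² = (-4 - ⅓*4² + (25/3)*4)² = (-4 - ⅓*16 + 100/3)² = (-4 - 16/3 + 100/3)² = 24² = 576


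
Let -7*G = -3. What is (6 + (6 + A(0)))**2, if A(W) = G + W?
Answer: 7569/49 ≈ 154.47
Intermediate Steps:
G = 3/7 (G = -1/7*(-3) = 3/7 ≈ 0.42857)
A(W) = 3/7 + W
(6 + (6 + A(0)))**2 = (6 + (6 + (3/7 + 0)))**2 = (6 + (6 + 3/7))**2 = (6 + 45/7)**2 = (87/7)**2 = 7569/49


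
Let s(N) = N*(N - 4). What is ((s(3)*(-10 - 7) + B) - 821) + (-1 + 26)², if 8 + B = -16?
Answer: -169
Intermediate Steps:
B = -24 (B = -8 - 16 = -24)
s(N) = N*(-4 + N)
((s(3)*(-10 - 7) + B) - 821) + (-1 + 26)² = (((3*(-4 + 3))*(-10 - 7) - 24) - 821) + (-1 + 26)² = (((3*(-1))*(-17) - 24) - 821) + 25² = ((-3*(-17) - 24) - 821) + 625 = ((51 - 24) - 821) + 625 = (27 - 821) + 625 = -794 + 625 = -169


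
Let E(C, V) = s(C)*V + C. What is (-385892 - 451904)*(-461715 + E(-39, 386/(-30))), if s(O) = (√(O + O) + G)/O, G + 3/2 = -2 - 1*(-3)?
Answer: 226310638544954/585 - 161694628*I*√78/585 ≈ 3.8686e+11 - 2.4411e+6*I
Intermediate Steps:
G = -½ (G = -3/2 + (-2 - 1*(-3)) = -3/2 + (-2 + 3) = -3/2 + 1 = -½ ≈ -0.50000)
s(O) = (-½ + √2*√O)/O (s(O) = (√(O + O) - ½)/O = (√(2*O) - ½)/O = (√2*√O - ½)/O = (-½ + √2*√O)/O)
E(C, V) = C + V*(-1/(2*C) + √2/√C) (E(C, V) = (-1/(2*C) + √2/√C)*V + C = V*(-1/(2*C) + √2/√C) + C = C + V*(-1/(2*C) + √2/√C))
(-385892 - 451904)*(-461715 + E(-39, 386/(-30))) = (-385892 - 451904)*(-461715 + (-39 - ½*386/(-30)/(-39) + (386/(-30))*√2/√(-39))) = -837796*(-461715 + (-39 - ½*386*(-1/30)*(-1/39) + (386*(-1/30))*√2*(-I*√39/39))) = -837796*(-461715 + (-39 - ½*(-193/15)*(-1/39) - 193*√2*(-I*√39/39)/15)) = -837796*(-461715 + (-39 - 193/1170 + 193*I*√78/585)) = -837796*(-461715 + (-45823/1170 + 193*I*√78/585)) = -837796*(-540252373/1170 + 193*I*√78/585) = 226310638544954/585 - 161694628*I*√78/585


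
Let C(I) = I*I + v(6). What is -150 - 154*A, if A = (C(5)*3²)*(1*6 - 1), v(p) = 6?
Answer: -214980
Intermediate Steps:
C(I) = 6 + I² (C(I) = I*I + 6 = I² + 6 = 6 + I²)
A = 1395 (A = ((6 + 5²)*3²)*(1*6 - 1) = ((6 + 25)*9)*(6 - 1) = (31*9)*5 = 279*5 = 1395)
-150 - 154*A = -150 - 154*1395 = -150 - 214830 = -214980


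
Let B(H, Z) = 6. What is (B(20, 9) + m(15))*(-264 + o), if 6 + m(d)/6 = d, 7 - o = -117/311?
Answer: -4788600/311 ≈ -15397.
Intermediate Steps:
o = 2294/311 (o = 7 - (-117)/311 = 7 - 1*(-117/311) = 7 + 117/311 = 2294/311 ≈ 7.3762)
m(d) = -36 + 6*d
(B(20, 9) + m(15))*(-264 + o) = (6 + (-36 + 6*15))*(-264 + 2294/311) = (6 + (-36 + 90))*(-79810/311) = (6 + 54)*(-79810/311) = 60*(-79810/311) = -4788600/311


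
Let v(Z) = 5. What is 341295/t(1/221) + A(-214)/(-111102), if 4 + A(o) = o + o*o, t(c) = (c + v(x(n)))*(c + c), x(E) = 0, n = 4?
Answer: 925990073007077/122878812 ≈ 7.5358e+6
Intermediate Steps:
t(c) = 2*c*(5 + c) (t(c) = (c + 5)*(c + c) = (5 + c)*(2*c) = 2*c*(5 + c))
A(o) = -4 + o + o**2 (A(o) = -4 + (o + o*o) = -4 + (o + o**2) = -4 + o + o**2)
341295/t(1/221) + A(-214)/(-111102) = 341295/((2*(5 + 1/221)/221)) + (-4 - 214 + (-214)**2)/(-111102) = 341295/((2*(1/221)*(5 + 1/221))) + (-4 - 214 + 45796)*(-1/111102) = 341295/((2*(1/221)*(1106/221))) + 45578*(-1/111102) = 341295/(2212/48841) - 22789/55551 = 341295*(48841/2212) - 22789/55551 = 16669189095/2212 - 22789/55551 = 925990073007077/122878812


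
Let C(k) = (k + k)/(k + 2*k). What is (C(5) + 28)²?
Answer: 7396/9 ≈ 821.78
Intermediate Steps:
C(k) = ⅔ (C(k) = (2*k)/((3*k)) = (2*k)*(1/(3*k)) = ⅔)
(C(5) + 28)² = (⅔ + 28)² = (86/3)² = 7396/9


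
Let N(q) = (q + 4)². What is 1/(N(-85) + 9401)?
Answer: 1/15962 ≈ 6.2649e-5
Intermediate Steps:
N(q) = (4 + q)²
1/(N(-85) + 9401) = 1/((4 - 85)² + 9401) = 1/((-81)² + 9401) = 1/(6561 + 9401) = 1/15962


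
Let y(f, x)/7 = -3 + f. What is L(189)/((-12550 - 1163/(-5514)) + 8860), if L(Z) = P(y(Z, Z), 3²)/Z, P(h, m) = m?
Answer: -1838/142418479 ≈ -1.2906e-5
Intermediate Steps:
y(f, x) = -21 + 7*f (y(f, x) = 7*(-3 + f) = -21 + 7*f)
L(Z) = 9/Z (L(Z) = 3²/Z = 9/Z)
L(189)/((-12550 - 1163/(-5514)) + 8860) = (9/189)/((-12550 - 1163/(-5514)) + 8860) = (9*(1/189))/((-12550 - 1163*(-1/5514)) + 8860) = 1/(21*((-12550 + 1163/5514) + 8860)) = 1/(21*(-69199537/5514 + 8860)) = 1/(21*(-20345497/5514)) = (1/21)*(-5514/20345497) = -1838/142418479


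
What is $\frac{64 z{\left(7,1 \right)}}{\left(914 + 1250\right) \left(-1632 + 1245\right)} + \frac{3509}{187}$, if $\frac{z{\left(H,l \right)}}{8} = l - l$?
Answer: $\frac{319}{17} \approx 18.765$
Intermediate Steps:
$z{\left(H,l \right)} = 0$ ($z{\left(H,l \right)} = 8 \left(l - l\right) = 8 \cdot 0 = 0$)
$\frac{64 z{\left(7,1 \right)}}{\left(914 + 1250\right) \left(-1632 + 1245\right)} + \frac{3509}{187} = \frac{64 \cdot 0}{\left(914 + 1250\right) \left(-1632 + 1245\right)} + \frac{3509}{187} = \frac{0}{2164 \left(-387\right)} + 3509 \cdot \frac{1}{187} = \frac{0}{-837468} + \frac{319}{17} = 0 \left(- \frac{1}{837468}\right) + \frac{319}{17} = 0 + \frac{319}{17} = \frac{319}{17}$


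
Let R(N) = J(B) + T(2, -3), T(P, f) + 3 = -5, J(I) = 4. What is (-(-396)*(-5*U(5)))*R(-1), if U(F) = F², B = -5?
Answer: 198000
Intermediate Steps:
T(P, f) = -8 (T(P, f) = -3 - 5 = -8)
R(N) = -4 (R(N) = 4 - 8 = -4)
(-(-396)*(-5*U(5)))*R(-1) = -(-396)*(-5*5²)*(-4) = -(-396)*(-5*25)*(-4) = -(-396)*(-125)*(-4) = -99*500*(-4) = -49500*(-4) = 198000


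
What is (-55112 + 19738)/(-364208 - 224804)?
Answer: 17687/294506 ≈ 0.060057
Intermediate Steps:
(-55112 + 19738)/(-364208 - 224804) = -35374/(-589012) = -35374*(-1/589012) = 17687/294506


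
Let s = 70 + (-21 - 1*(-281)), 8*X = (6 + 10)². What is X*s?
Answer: 10560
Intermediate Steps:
X = 32 (X = (6 + 10)²/8 = (⅛)*16² = (⅛)*256 = 32)
s = 330 (s = 70 + (-21 + 281) = 70 + 260 = 330)
X*s = 32*330 = 10560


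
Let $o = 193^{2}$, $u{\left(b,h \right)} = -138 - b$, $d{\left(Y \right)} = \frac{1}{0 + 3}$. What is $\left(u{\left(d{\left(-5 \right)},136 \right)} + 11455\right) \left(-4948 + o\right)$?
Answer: $365539650$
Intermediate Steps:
$d{\left(Y \right)} = \frac{1}{3}$
$o = 37249$
$\left(u{\left(d{\left(-5 \right)},136 \right)} + 11455\right) \left(-4948 + o\right) = \left(\left(-138 - \frac{1}{3}\right) + 11455\right) \left(-4948 + 37249\right) = \left(\left(-138 - \frac{1}{3}\right) + 11455\right) 32301 = \left(- \frac{415}{3} + 11455\right) 32301 = \frac{33950}{3} \cdot 32301 = 365539650$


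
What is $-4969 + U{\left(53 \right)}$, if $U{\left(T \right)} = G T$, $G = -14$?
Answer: $-5711$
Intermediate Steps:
$U{\left(T \right)} = - 14 T$
$-4969 + U{\left(53 \right)} = -4969 - 742 = -5711$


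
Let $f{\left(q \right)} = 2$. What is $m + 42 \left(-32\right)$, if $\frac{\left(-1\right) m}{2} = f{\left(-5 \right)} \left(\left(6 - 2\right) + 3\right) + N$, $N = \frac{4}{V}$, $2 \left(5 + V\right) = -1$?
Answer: $- \frac{15076}{11} \approx -1370.5$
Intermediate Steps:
$V = - \frac{11}{2}$ ($V = -5 + \frac{1}{2} \left(-1\right) = -5 - \frac{1}{2} = - \frac{11}{2} \approx -5.5$)
$N = - \frac{8}{11}$ ($N = \frac{4}{- \frac{11}{2}} = 4 \left(- \frac{2}{11}\right) = - \frac{8}{11} \approx -0.72727$)
$m = - \frac{292}{11}$ ($m = - 2 \left(2 \left(\left(6 - 2\right) + 3\right) - \frac{8}{11}\right) = - 2 \left(2 \left(4 + 3\right) - \frac{8}{11}\right) = - 2 \left(2 \cdot 7 - \frac{8}{11}\right) = - 2 \left(14 - \frac{8}{11}\right) = \left(-2\right) \frac{146}{11} = - \frac{292}{11} \approx -26.545$)
$m + 42 \left(-32\right) = - \frac{292}{11} + 42 \left(-32\right) = - \frac{292}{11} - 1344 = - \frac{15076}{11}$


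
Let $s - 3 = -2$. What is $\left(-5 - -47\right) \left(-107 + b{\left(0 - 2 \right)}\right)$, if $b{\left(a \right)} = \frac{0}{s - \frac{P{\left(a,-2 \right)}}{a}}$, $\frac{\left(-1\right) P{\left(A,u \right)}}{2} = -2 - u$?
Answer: $-4494$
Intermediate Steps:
$s = 1$ ($s = 3 - 2 = 1$)
$P{\left(A,u \right)} = 4 + 2 u$ ($P{\left(A,u \right)} = - 2 \left(-2 - u\right) = 4 + 2 u$)
$b{\left(a \right)} = 0$ ($b{\left(a \right)} = \frac{0}{1 - \frac{4 + 2 \left(-2\right)}{a}} = \frac{0}{1 - \frac{4 - 4}{a}} = \frac{0}{1 - \frac{0}{a}} = \frac{0}{1 - 0} = \frac{0}{1 + 0} = \frac{0}{1} = 0 \cdot 1 = 0$)
$\left(-5 - -47\right) \left(-107 + b{\left(0 - 2 \right)}\right) = \left(-5 - -47\right) \left(-107 + 0\right) = \left(-5 + 47\right) \left(-107\right) = 42 \left(-107\right) = -4494$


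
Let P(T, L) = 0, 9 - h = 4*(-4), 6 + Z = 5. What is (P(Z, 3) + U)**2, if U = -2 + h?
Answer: 529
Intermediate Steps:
Z = -1 (Z = -6 + 5 = -1)
h = 25 (h = 9 - 4*(-4) = 9 - 1*(-16) = 9 + 16 = 25)
U = 23 (U = -2 + 25 = 23)
(P(Z, 3) + U)**2 = (0 + 23)**2 = 23**2 = 529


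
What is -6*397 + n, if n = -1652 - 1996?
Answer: -6030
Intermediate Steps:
n = -3648
-6*397 + n = -6*397 - 3648 = -2382 - 3648 = -6030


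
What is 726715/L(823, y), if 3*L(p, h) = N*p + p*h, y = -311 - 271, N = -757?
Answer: -2180145/1101997 ≈ -1.9784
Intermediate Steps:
y = -582
L(p, h) = -757*p/3 + h*p/3 (L(p, h) = (-757*p + p*h)/3 = (-757*p + h*p)/3 = -757*p/3 + h*p/3)
726715/L(823, y) = 726715/(((⅓)*823*(-757 - 582))) = 726715/(((⅓)*823*(-1339))) = 726715/(-1101997/3) = 726715*(-3/1101997) = -2180145/1101997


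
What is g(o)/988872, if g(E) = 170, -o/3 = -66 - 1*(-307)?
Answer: 85/494436 ≈ 0.00017191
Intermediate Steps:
o = -723 (o = -3*(-66 - 1*(-307)) = -3*(-66 + 307) = -3*241 = -723)
g(o)/988872 = 170/988872 = 170*(1/988872) = 85/494436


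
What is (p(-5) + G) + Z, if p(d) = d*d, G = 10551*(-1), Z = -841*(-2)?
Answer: -8844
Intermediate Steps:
Z = 1682
G = -10551
p(d) = d²
(p(-5) + G) + Z = ((-5)² - 10551) + 1682 = (25 - 10551) + 1682 = -10526 + 1682 = -8844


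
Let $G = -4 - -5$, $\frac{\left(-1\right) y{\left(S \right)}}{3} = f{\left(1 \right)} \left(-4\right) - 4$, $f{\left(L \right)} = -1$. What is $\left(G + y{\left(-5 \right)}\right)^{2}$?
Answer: $1$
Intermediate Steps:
$y{\left(S \right)} = 0$ ($y{\left(S \right)} = - 3 \left(\left(-1\right) \left(-4\right) - 4\right) = - 3 \left(4 - 4\right) = \left(-3\right) 0 = 0$)
$G = 1$ ($G = -4 + 5 = 1$)
$\left(G + y{\left(-5 \right)}\right)^{2} = \left(1 + 0\right)^{2} = 1^{2} = 1$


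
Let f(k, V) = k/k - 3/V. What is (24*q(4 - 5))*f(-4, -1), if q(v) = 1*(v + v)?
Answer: -192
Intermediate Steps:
f(k, V) = 1 - 3/V
q(v) = 2*v (q(v) = 1*(2*v) = 2*v)
(24*q(4 - 5))*f(-4, -1) = (24*(2*(4 - 5)))*((-3 - 1)/(-1)) = (24*(2*(-1)))*(-1*(-4)) = (24*(-2))*4 = -48*4 = -192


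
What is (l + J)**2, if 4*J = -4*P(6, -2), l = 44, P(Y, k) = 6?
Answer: 1444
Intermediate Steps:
J = -6 (J = (-4*6)/4 = (1/4)*(-24) = -6)
(l + J)**2 = (44 - 6)**2 = 38**2 = 1444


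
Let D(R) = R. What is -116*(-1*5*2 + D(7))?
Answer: 348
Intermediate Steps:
-116*(-1*5*2 + D(7)) = -116*(-1*5*2 + 7) = -116*(-5*2 + 7) = -116*(-10 + 7) = -116*(-3) = 348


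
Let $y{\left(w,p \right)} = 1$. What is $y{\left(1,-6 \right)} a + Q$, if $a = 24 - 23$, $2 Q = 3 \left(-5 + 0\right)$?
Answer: $- \frac{13}{2} \approx -6.5$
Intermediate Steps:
$Q = - \frac{15}{2}$ ($Q = \frac{3 \left(-5 + 0\right)}{2} = \frac{3 \left(-5\right)}{2} = \frac{1}{2} \left(-15\right) = - \frac{15}{2} \approx -7.5$)
$a = 1$ ($a = 24 - 23 = 1$)
$y{\left(1,-6 \right)} a + Q = 1 \cdot 1 - \frac{15}{2} = 1 - \frac{15}{2} = - \frac{13}{2}$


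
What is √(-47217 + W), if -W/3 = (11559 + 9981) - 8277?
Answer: I*√87006 ≈ 294.97*I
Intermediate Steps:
W = -39789 (W = -3*((11559 + 9981) - 8277) = -3*(21540 - 8277) = -3*13263 = -39789)
√(-47217 + W) = √(-47217 - 39789) = √(-87006) = I*√87006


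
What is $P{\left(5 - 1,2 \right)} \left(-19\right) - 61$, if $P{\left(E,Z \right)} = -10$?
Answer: $129$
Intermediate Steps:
$P{\left(5 - 1,2 \right)} \left(-19\right) - 61 = \left(-10\right) \left(-19\right) - 61 = 190 - 61 = 129$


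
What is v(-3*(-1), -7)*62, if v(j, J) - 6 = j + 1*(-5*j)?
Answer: -372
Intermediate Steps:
v(j, J) = 6 - 4*j (v(j, J) = 6 + (j + 1*(-5*j)) = 6 + (j - 5*j) = 6 - 4*j)
v(-3*(-1), -7)*62 = (6 - (-12)*(-1))*62 = (6 - 4*3)*62 = (6 - 12)*62 = -6*62 = -372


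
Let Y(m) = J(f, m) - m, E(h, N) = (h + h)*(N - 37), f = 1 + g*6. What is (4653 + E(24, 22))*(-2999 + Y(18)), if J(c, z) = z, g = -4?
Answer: -11795067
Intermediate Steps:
f = -23 (f = 1 - 4*6 = 1 - 24 = -23)
E(h, N) = 2*h*(-37 + N) (E(h, N) = (2*h)*(-37 + N) = 2*h*(-37 + N))
Y(m) = 0 (Y(m) = m - m = 0)
(4653 + E(24, 22))*(-2999 + Y(18)) = (4653 + 2*24*(-37 + 22))*(-2999 + 0) = (4653 + 2*24*(-15))*(-2999) = (4653 - 720)*(-2999) = 3933*(-2999) = -11795067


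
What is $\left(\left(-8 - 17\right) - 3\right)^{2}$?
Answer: $784$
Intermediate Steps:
$\left(\left(-8 - 17\right) - 3\right)^{2} = \left(-25 - 3\right)^{2} = \left(-28\right)^{2} = 784$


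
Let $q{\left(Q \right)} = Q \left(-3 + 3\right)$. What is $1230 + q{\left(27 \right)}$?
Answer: $1230$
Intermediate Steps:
$q{\left(Q \right)} = 0$ ($q{\left(Q \right)} = Q 0 = 0$)
$1230 + q{\left(27 \right)} = 1230 + 0 = 1230$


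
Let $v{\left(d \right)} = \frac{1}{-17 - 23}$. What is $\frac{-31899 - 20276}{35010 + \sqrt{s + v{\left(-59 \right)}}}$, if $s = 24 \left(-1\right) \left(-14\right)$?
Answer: $- \frac{73065870000}{49027990561} + \frac{104350 \sqrt{134390}}{49027990561} \approx -1.4895$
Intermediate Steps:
$v{\left(d \right)} = - \frac{1}{40}$ ($v{\left(d \right)} = \frac{1}{-40} = - \frac{1}{40}$)
$s = 336$ ($s = \left(-24\right) \left(-14\right) = 336$)
$\frac{-31899 - 20276}{35010 + \sqrt{s + v{\left(-59 \right)}}} = \frac{-31899 - 20276}{35010 + \sqrt{336 - \frac{1}{40}}} = - \frac{52175}{35010 + \sqrt{\frac{13439}{40}}} = - \frac{52175}{35010 + \frac{\sqrt{134390}}{20}}$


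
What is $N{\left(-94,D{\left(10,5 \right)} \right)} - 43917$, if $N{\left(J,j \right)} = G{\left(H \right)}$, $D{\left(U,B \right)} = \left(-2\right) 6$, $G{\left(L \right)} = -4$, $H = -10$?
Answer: $-43921$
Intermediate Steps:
$D{\left(U,B \right)} = -12$
$N{\left(J,j \right)} = -4$
$N{\left(-94,D{\left(10,5 \right)} \right)} - 43917 = -4 - 43917 = -43921$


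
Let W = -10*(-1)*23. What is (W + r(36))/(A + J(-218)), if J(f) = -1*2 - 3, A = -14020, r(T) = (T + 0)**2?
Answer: -1526/14025 ≈ -0.10881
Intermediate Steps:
W = 230 (W = 10*23 = 230)
r(T) = T**2
J(f) = -5 (J(f) = -2 - 3 = -5)
(W + r(36))/(A + J(-218)) = (230 + 36**2)/(-14020 - 5) = (230 + 1296)/(-14025) = 1526*(-1/14025) = -1526/14025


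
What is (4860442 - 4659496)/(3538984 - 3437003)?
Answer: 200946/101981 ≈ 1.9704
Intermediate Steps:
(4860442 - 4659496)/(3538984 - 3437003) = 200946/101981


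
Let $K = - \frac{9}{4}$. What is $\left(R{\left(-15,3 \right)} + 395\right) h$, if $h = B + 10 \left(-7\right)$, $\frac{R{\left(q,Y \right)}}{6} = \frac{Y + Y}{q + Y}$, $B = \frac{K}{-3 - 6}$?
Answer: $-27342$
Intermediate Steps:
$K = - \frac{9}{4}$ ($K = \left(-9\right) \frac{1}{4} = - \frac{9}{4} \approx -2.25$)
$B = \frac{1}{4}$ ($B = - \frac{9}{4 \left(-3 - 6\right)} = - \frac{9}{4 \left(-9\right)} = \left(- \frac{9}{4}\right) \left(- \frac{1}{9}\right) = \frac{1}{4} \approx 0.25$)
$R{\left(q,Y \right)} = \frac{12 Y}{Y + q}$ ($R{\left(q,Y \right)} = 6 \frac{Y + Y}{q + Y} = 6 \frac{2 Y}{Y + q} = \frac{12 Y}{Y + q}$)
$h = - \frac{279}{4}$ ($h = \frac{1}{4} + 10 \left(-7\right) = \frac{1}{4} - 70 = - \frac{279}{4} \approx -69.75$)
$\left(R{\left(-15,3 \right)} + 395\right) h = \left(12 \cdot 3 \frac{1}{3 - 15} + 395\right) \left(- \frac{279}{4}\right) = \left(12 \cdot 3 \frac{1}{-12} + 395\right) \left(- \frac{279}{4}\right) = \left(12 \cdot 3 \left(- \frac{1}{12}\right) + 395\right) \left(- \frac{279}{4}\right) = \left(-3 + 395\right) \left(- \frac{279}{4}\right) = 392 \left(- \frac{279}{4}\right) = -27342$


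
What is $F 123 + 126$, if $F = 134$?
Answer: $16608$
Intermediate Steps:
$F 123 + 126 = 134 \cdot 123 + 126 = 16482 + 126 = 16608$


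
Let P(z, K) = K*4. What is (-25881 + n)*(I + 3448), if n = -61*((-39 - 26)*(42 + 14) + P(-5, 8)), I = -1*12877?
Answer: -1831177803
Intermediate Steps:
I = -12877
P(z, K) = 4*K
n = 220088 (n = -61*((-39 - 26)*(42 + 14) + 4*8) = -61*(-65*56 + 32) = -61*(-3640 + 32) = -61*(-3608) = 220088)
(-25881 + n)*(I + 3448) = (-25881 + 220088)*(-12877 + 3448) = 194207*(-9429) = -1831177803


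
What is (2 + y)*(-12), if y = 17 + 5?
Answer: -288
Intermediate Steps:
y = 22
(2 + y)*(-12) = (2 + 22)*(-12) = 24*(-12) = -288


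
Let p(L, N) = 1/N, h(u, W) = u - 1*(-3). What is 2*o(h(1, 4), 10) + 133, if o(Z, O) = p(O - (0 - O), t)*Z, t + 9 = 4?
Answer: 657/5 ≈ 131.40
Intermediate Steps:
h(u, W) = 3 + u (h(u, W) = u + 3 = 3 + u)
t = -5 (t = -9 + 4 = -5)
o(Z, O) = -Z/5 (o(Z, O) = Z/(-5) = -Z/5)
2*o(h(1, 4), 10) + 133 = 2*(-(3 + 1)/5) + 133 = 2*(-1/5*4) + 133 = 2*(-4/5) + 133 = -8/5 + 133 = 657/5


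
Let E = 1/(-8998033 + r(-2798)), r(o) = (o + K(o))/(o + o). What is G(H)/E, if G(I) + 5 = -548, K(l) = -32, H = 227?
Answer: 13922601690207/2798 ≈ 4.9759e+9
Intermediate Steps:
G(I) = -553 (G(I) = -5 - 548 = -553)
r(o) = (-32 + o)/(2*o) (r(o) = (o - 32)/(o + o) = (-32 + o)/((2*o)) = (-32 + o)*(1/(2*o)) = (-32 + o)/(2*o))
E = -2798/25176494919 (E = 1/(-8998033 + (1/2)*(-32 - 2798)/(-2798)) = 1/(-8998033 + (1/2)*(-1/2798)*(-2830)) = 1/(-8998033 + 1415/2798) = 1/(-25176494919/2798) = -2798/25176494919 ≈ -1.1114e-7)
G(H)/E = -553/(-2798/25176494919) = -553*(-25176494919/2798) = 13922601690207/2798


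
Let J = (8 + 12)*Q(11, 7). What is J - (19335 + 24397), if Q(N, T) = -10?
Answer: -43932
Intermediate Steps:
J = -200 (J = (8 + 12)*(-10) = 20*(-10) = -200)
J - (19335 + 24397) = -200 - (19335 + 24397) = -200 - 1*43732 = -200 - 43732 = -43932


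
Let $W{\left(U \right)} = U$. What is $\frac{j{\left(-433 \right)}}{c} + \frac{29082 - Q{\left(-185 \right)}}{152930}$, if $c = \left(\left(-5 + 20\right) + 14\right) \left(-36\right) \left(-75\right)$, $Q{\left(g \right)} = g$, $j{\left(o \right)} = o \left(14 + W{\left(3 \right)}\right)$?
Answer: $\frac{116588837}{1197441900} \approx 0.097365$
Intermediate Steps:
$j{\left(o \right)} = 17 o$ ($j{\left(o \right)} = o \left(14 + 3\right) = o 17 = 17 o$)
$c = 78300$ ($c = \left(15 + 14\right) \left(-36\right) \left(-75\right) = 29 \left(-36\right) \left(-75\right) = \left(-1044\right) \left(-75\right) = 78300$)
$\frac{j{\left(-433 \right)}}{c} + \frac{29082 - Q{\left(-185 \right)}}{152930} = \frac{17 \left(-433\right)}{78300} + \frac{29082 - -185}{152930} = \left(-7361\right) \frac{1}{78300} + \left(29082 + 185\right) \frac{1}{152930} = - \frac{7361}{78300} + 29267 \cdot \frac{1}{152930} = - \frac{7361}{78300} + \frac{29267}{152930} = \frac{116588837}{1197441900}$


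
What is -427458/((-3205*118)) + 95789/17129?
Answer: 21774184996/3239008255 ≈ 6.7225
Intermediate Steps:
-427458/((-3205*118)) + 95789/17129 = -427458/(-378190) + 95789*(1/17129) = -427458*(-1/378190) + 95789/17129 = 213729/189095 + 95789/17129 = 21774184996/3239008255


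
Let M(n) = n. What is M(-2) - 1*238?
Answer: -240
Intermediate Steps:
M(-2) - 1*238 = -2 - 1*238 = -2 - 238 = -240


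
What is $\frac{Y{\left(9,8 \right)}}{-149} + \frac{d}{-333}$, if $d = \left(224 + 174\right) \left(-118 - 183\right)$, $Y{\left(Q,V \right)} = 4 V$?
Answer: $\frac{17839246}{49617} \approx 359.54$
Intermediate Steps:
$d = -119798$ ($d = 398 \left(-301\right) = -119798$)
$\frac{Y{\left(9,8 \right)}}{-149} + \frac{d}{-333} = \frac{4 \cdot 8}{-149} - \frac{119798}{-333} = 32 \left(- \frac{1}{149}\right) - - \frac{119798}{333} = - \frac{32}{149} + \frac{119798}{333} = \frac{17839246}{49617}$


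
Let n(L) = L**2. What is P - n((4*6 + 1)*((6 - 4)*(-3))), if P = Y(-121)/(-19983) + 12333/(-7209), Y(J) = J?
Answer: -360170903950/16006383 ≈ -22502.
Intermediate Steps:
P = -27286450/16006383 (P = -121/(-19983) + 12333/(-7209) = -121*(-1/19983) + 12333*(-1/7209) = 121/19983 - 4111/2403 = -27286450/16006383 ≈ -1.7047)
P - n((4*6 + 1)*((6 - 4)*(-3))) = -27286450/16006383 - ((4*6 + 1)*((6 - 4)*(-3)))**2 = -27286450/16006383 - ((24 + 1)*(2*(-3)))**2 = -27286450/16006383 - (25*(-6))**2 = -27286450/16006383 - 1*(-150)**2 = -27286450/16006383 - 1*22500 = -27286450/16006383 - 22500 = -360170903950/16006383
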